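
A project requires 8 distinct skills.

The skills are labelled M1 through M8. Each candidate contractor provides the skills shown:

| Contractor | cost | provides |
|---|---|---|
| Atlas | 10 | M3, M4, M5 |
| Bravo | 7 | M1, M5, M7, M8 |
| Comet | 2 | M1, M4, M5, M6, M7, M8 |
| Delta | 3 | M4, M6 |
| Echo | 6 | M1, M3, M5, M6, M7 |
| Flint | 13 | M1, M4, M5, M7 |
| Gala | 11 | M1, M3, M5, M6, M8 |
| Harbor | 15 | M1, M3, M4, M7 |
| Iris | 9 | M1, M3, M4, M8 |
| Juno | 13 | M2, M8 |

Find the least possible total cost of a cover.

Comet, Echo, Juno together cover every skill (Comet ∪ Echo ∪ Juno = {M1, M2, M3, M4, M5, M6, M7, M8}); total cost 2 + 6 + 13 = 21.
No covering selection has total cost below 21.

21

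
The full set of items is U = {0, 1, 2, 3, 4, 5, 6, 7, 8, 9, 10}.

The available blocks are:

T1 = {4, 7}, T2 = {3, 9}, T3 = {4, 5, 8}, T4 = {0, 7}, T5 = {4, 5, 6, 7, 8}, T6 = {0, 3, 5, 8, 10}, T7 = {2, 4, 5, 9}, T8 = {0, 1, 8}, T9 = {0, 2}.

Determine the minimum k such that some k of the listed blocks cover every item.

T5, T6, T7, and T8 cover everything between them: the union {0, 1, 2, 3, 4, 5, 6, 7, 8, 9, 10} is all of U.
No 3 of the 9 blocks cover everything (all 84 combinations miss at least one item), so 4 is optimal.

4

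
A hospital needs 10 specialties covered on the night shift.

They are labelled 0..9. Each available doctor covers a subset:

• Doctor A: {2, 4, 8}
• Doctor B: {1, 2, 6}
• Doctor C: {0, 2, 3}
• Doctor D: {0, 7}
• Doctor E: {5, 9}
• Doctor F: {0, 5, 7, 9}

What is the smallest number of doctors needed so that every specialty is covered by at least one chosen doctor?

Take {A, B, C, F}. Their union is {0, 1, 2, 3, 4, 5, 6, 7, 8, 9}, which is all 10 specialties.
Only C contains 3, so C is forced; the remaining 7 specialties need at least 3 more doctors (each remaining doctor adds at most 3) — so at least 4 doctors are needed, and 4 is optimal.

4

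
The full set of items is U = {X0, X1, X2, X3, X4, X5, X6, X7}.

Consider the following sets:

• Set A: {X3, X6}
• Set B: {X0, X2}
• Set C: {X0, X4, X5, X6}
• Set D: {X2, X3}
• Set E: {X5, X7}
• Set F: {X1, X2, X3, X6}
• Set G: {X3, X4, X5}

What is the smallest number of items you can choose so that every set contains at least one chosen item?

3

The 3 items {X0, X3, X7} hit every set.
The sets A, B, E are pairwise disjoint, so any hitting set needs a separate item for each — at least 3. Hence 3 is optimal.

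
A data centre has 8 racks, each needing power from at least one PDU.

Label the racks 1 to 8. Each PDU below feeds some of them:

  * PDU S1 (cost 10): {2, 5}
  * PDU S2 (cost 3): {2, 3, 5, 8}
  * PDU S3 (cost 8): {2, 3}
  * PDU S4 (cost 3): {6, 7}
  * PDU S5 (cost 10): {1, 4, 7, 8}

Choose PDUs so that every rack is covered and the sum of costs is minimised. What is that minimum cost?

16

S2, S4, S5 together cover every rack (S2 ∪ S4 ∪ S5 = {1, 2, 3, 4, 5, 6, 7, 8}); total cost 3 + 3 + 10 = 16.
No covering selection has total cost below 16.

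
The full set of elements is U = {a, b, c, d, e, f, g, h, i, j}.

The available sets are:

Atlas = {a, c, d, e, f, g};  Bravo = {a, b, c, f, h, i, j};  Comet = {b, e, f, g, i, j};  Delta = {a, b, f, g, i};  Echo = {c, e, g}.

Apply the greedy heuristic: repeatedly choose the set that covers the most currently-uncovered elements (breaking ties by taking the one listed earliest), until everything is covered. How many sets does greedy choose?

2

Greedy: pick Bravo (covers 7 new) → pick Atlas (covers 3 new). Total picks: 2.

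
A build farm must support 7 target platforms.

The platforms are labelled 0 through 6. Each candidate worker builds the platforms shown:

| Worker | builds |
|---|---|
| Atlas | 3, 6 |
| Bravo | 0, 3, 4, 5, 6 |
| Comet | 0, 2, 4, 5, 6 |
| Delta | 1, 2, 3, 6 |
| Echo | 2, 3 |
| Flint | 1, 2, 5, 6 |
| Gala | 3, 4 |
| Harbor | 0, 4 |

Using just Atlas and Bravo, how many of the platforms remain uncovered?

Union of Atlas, Bravo = {0, 3, 4, 5, 6}.
Not covered: 1, 2 — 2 platforms.

2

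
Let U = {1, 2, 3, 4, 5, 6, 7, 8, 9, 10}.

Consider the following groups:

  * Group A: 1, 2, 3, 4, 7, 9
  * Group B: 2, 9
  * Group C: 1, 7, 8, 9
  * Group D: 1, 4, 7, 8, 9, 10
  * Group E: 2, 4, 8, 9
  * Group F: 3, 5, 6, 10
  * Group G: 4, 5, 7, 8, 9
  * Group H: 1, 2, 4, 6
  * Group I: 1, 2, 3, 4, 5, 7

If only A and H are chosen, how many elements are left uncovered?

3

Union of A, H = {1, 2, 3, 4, 6, 7, 9}.
Not covered: 5, 8, 10 — 3 elements.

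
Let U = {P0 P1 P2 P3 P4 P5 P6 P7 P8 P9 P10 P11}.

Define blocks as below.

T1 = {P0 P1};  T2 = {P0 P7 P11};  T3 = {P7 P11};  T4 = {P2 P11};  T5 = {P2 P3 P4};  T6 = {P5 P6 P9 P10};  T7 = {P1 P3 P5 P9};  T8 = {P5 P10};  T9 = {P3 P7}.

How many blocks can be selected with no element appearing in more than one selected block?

T1, T4, T8, T9 are pairwise disjoint (T1={P0,P1}; T4={P2,P11}; T8={P5,P10}; T9={P3,P7}).
Every remaining block overlaps one of these, and no 5 of the listed blocks are pairwise disjoint, so 4 is the maximum.

4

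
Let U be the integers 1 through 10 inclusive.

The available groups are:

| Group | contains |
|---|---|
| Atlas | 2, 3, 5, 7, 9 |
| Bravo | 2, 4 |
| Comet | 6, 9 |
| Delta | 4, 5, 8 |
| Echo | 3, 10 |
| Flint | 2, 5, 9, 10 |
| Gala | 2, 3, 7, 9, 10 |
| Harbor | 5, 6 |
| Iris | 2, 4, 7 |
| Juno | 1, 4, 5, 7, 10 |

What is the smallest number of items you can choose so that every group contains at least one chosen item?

Take H = {2, 5, 6, 10}. Each listed group contains at least one of these, so H is a hitting set of size 4.
No choice of 3 items meets every group, so 4 is the minimum.

4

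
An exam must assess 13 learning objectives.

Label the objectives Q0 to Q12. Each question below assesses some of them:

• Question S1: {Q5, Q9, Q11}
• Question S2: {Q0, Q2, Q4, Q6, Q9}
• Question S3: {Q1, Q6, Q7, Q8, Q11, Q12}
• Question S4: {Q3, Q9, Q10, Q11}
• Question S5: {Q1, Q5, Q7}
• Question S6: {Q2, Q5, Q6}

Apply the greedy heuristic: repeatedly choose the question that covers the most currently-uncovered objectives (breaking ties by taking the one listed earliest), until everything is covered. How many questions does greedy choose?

4

Greedy: pick S3 (covers 6 new) → pick S2 (covers 4 new) → pick S4 (covers 2 new) → pick S1 (covers 1 new). Total picks: 4.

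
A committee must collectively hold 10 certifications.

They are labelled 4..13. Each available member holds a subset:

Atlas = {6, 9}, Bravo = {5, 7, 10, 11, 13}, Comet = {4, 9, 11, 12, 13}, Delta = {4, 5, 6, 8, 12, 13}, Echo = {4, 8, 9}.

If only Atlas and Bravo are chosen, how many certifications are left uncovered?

Union of Atlas, Bravo = {5, 6, 7, 9, 10, 11, 13}.
Not covered: 4, 8, 12 — 3 certifications.

3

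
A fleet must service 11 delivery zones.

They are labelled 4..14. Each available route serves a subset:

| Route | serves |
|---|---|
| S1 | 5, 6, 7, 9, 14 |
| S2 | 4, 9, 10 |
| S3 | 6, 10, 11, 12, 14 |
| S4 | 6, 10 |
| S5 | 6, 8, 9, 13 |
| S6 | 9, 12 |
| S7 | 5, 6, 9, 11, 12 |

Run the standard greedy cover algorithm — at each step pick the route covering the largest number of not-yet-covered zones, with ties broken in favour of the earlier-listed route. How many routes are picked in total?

Greedy: pick S1 (covers 5 new) → pick S3 (covers 3 new) → pick S5 (covers 2 new) → pick S2 (covers 1 new). Total picks: 4.

4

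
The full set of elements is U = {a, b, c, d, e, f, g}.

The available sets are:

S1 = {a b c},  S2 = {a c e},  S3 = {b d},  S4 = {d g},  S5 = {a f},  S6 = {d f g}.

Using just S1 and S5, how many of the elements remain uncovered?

3

Union of S1, S5 = {a, b, c, f}.
Not covered: d, e, g — 3 elements.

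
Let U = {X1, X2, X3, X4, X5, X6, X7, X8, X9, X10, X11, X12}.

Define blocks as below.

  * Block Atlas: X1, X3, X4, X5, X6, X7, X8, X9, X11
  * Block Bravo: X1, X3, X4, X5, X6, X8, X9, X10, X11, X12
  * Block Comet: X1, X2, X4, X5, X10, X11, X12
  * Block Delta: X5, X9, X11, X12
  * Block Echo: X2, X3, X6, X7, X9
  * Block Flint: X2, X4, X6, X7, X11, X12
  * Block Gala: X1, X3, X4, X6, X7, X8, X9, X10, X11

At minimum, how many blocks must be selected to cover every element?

Atlas and Comet cover everything between them: the union {X1, X2, X3, X4, X5, X6, X7, X8, X9, X10, X11, X12} is all of U.
No single block has all 12 elements (the largest, Bravo, has 10), so 2 is optimal.

2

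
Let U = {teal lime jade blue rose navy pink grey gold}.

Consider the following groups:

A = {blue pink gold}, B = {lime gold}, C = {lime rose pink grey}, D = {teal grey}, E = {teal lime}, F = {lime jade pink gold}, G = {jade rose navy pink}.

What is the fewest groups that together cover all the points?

A, C, D, and G cover everything between them: the union {teal, lime, jade, blue, rose, navy, pink, grey, gold} is all of U.
Only G contains navy, so G is forced; the remaining 5 points need at least 3 more groups (each remaining group adds at most 2) — so at least 4 groups are needed, and 4 is optimal.

4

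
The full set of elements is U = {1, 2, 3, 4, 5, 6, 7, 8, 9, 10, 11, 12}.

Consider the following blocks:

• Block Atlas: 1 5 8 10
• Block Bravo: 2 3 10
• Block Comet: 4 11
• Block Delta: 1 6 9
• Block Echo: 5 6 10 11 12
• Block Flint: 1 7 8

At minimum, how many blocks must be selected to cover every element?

5

Bravo, Comet, Delta, Echo, and Flint cover everything between them: the union {1, 2, 3, 4, 5, 6, 7, 8, 9, 10, 11, 12} is all of U.
No 4 of the 6 blocks cover everything (all 15 combinations miss at least one element), so 5 is optimal.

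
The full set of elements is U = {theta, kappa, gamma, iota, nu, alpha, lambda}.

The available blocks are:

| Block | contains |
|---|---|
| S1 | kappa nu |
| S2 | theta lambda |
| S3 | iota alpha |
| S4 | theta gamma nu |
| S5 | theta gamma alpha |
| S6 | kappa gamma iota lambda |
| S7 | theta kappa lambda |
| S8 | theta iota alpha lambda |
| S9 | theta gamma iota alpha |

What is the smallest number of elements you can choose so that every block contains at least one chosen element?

3

H = {theta, kappa, iota} meets every block (each contains at least one member of H), and |H| = 3.
The blocks S1, S2, S3 are pairwise disjoint, so any hitting set needs a separate element for each — at least 3. Hence 3 is optimal.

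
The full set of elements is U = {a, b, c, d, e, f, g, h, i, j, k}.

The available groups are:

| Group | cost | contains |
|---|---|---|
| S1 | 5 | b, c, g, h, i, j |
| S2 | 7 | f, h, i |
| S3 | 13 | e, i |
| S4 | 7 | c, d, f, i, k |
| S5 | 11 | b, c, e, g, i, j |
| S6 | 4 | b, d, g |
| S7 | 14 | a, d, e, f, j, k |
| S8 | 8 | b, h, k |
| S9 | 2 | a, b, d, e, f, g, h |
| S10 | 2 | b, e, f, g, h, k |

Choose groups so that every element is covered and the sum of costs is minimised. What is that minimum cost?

S1, S9, S10 together cover every element (S1 ∪ S9 ∪ S10 = {a, b, c, d, e, f, g, h, i, j, k}); total cost 5 + 2 + 2 = 9.
No covering selection has total cost below 9.

9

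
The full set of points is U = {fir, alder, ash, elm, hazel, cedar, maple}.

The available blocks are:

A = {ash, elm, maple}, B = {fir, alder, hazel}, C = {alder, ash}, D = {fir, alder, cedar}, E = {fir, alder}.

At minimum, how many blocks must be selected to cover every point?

Take {A, B, D}. Their union is {fir, alder, ash, elm, hazel, cedar, maple}, which is all 7 points.
Each block has at most 3 points, and 2·3 = 6 < 7 — so at least 3 blocks are needed, and 3 is optimal.

3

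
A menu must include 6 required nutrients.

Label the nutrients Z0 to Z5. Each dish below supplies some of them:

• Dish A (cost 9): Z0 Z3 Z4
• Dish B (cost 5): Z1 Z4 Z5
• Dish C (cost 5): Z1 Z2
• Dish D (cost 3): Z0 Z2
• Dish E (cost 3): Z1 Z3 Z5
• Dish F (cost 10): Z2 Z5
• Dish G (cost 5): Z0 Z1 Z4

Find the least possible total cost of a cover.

B, D, E together cover every nutrient (B ∪ D ∪ E = {Z0, Z1, Z2, Z3, Z4, Z5}); total cost 5 + 3 + 3 = 11.
No covering selection has total cost below 11.

11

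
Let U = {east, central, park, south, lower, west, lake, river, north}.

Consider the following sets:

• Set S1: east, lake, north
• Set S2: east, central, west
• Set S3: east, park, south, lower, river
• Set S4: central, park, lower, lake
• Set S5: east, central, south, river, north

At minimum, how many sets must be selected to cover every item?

S2 and S4 and S5 together: S2 ∪ S4 ∪ S5 = {east, central, park, south, lower, west, lake, river, north} — every item is covered.
Only S2 contains west, so S2 is forced; the remaining 6 items need at least 2 more sets (each remaining set adds at most 4) — so at least 3 sets are needed, and 3 is optimal.

3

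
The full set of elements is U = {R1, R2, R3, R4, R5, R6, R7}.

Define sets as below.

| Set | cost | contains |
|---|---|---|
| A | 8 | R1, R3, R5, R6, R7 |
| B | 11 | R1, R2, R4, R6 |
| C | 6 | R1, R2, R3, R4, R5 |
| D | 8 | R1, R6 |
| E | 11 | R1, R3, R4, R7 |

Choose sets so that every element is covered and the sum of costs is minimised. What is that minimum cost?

A, C together cover every element (A ∪ C = {R1, R2, R3, R4, R5, R6, R7}); total cost 8 + 6 = 14.
No covering selection has total cost below 14.

14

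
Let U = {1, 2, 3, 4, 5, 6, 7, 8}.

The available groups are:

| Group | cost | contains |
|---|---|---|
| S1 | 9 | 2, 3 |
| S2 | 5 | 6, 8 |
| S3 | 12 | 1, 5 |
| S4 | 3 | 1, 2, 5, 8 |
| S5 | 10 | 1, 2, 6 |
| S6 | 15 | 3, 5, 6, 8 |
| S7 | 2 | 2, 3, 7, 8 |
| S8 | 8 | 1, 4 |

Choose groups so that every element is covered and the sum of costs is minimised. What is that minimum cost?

18

S2, S4, S7, S8 together cover every element (S2 ∪ S4 ∪ S7 ∪ S8 = {1, 2, 3, 4, 5, 6, 7, 8}); total cost 5 + 3 + 2 + 8 = 18.
No covering selection has total cost below 18.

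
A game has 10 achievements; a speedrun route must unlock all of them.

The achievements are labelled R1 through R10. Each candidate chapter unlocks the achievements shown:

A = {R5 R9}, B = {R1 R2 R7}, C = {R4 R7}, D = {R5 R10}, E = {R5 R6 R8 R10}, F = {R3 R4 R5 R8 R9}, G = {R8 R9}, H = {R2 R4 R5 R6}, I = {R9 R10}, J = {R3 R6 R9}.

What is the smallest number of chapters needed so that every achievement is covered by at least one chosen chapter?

3

B and E and F together: B ∪ E ∪ F = {R1, R2, R3, R4, R5, R6, R7, R8, R9, R10} — every achievement is covered.
Only B contains R1, so B is forced; the remaining 7 achievements need at least 2 more chapters (each remaining chapter adds at most 5) — so at least 3 chapters are needed, and 3 is optimal.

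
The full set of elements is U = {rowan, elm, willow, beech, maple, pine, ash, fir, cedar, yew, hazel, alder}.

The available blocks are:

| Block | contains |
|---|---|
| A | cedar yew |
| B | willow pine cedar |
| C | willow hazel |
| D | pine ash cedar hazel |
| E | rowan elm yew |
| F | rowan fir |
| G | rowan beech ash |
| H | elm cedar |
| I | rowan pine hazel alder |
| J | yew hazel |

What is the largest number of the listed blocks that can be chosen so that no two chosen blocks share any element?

3

B, F, J are pairwise disjoint (B={willow,pine,cedar}; F={rowan,fir}; J={yew,hazel}).
Every remaining block overlaps one of these, and no 4 of the listed blocks are pairwise disjoint, so 3 is the maximum.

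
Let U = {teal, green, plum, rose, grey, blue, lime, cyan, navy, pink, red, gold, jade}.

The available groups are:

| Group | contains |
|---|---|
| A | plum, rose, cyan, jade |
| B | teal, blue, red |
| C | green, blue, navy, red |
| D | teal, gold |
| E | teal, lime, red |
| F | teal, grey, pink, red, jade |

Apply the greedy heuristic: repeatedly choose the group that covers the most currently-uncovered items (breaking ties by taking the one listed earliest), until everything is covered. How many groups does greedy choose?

5

Greedy: pick F (covers 5 new) → pick A (covers 3 new) → pick C (covers 3 new) → pick D (covers 1 new) → pick E (covers 1 new). Total picks: 5.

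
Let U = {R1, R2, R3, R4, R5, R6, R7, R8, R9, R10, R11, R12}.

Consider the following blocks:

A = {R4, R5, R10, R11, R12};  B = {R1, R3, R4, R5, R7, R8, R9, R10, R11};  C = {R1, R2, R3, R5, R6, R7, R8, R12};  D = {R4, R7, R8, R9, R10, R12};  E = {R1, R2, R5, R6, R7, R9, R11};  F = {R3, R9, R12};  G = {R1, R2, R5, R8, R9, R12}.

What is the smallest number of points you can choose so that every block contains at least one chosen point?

H = {R1, R12} meets every block (each contains at least one member of H), and |H| = 2.
No single point lies in every block, so at least 2 are needed and 2 is optimal.

2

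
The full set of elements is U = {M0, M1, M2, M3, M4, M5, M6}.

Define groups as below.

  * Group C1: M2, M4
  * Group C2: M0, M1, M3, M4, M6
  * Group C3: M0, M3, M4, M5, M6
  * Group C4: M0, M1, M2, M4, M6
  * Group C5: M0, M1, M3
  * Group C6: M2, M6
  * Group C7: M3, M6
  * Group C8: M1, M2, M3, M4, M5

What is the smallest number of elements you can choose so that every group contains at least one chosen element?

Take H = {M2, M3}. Each listed group contains at least one of these, so H is a hitting set of size 2.
The groups C1, C7 are pairwise disjoint, so any hitting set needs a separate element for each — at least 2. Hence 2 is optimal.

2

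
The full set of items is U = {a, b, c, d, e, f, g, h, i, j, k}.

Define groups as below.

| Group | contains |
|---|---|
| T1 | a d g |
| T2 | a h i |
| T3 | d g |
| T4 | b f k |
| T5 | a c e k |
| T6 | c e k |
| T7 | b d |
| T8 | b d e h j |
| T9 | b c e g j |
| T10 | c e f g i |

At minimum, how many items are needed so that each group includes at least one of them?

The 4 items {b, c, d, h} hit every group.
No choice of 3 items meets every group, so 4 is the minimum.

4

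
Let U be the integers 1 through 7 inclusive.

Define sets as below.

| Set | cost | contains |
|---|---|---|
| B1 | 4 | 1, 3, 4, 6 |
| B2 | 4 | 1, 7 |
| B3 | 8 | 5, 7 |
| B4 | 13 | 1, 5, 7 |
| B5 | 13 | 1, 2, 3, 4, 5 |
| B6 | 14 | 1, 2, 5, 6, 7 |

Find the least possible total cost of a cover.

18

B1, B6 together cover every point (B1 ∪ B6 = {1, 2, 3, 4, 5, 6, 7}); total cost 4 + 14 = 18.
The greedy pick B1, B2, B5 costs 21; no covering selection beats 18.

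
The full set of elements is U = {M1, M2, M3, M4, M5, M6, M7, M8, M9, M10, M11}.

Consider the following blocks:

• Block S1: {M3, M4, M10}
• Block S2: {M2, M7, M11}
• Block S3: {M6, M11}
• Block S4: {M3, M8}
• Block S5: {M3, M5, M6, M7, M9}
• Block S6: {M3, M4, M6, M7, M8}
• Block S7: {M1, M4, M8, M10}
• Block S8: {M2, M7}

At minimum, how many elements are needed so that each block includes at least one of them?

4

The 4 elements {M1, M3, M6, M7} hit every block.
No choice of 3 elements meets every block, so 4 is the minimum.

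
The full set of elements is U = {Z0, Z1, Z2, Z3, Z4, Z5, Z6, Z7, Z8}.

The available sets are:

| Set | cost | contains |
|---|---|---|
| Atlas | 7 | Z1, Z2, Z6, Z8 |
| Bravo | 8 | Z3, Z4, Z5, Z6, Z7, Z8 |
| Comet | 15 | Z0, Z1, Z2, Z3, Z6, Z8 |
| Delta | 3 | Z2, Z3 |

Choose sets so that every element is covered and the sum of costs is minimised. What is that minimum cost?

Bravo, Comet together cover every element (Bravo ∪ Comet = {Z0, Z1, Z2, Z3, Z4, Z5, Z6, Z7, Z8}); total cost 8 + 15 = 23.
The greedy pick Bravo, Delta, Atlas, Comet costs 33; no covering selection beats 23.

23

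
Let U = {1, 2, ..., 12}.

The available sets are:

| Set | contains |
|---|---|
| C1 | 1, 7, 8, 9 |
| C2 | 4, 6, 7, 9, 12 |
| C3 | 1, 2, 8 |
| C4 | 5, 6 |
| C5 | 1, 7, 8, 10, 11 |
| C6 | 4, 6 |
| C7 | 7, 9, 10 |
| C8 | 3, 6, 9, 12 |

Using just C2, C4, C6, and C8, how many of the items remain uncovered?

Union of C2, C4, C6, C8 = {3, 4, 5, 6, 7, 9, 12}.
Not covered: 1, 2, 8, 10, 11 — 5 items.

5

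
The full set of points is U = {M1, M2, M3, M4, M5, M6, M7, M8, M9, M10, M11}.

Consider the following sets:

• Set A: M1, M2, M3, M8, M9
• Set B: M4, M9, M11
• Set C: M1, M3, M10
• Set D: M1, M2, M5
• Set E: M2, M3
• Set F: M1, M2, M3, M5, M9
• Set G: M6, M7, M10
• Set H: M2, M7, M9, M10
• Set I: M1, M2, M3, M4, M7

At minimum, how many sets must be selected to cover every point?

A, B, D, and G cover everything between them: the union {M1, M2, M3, M4, M5, M6, M7, M8, M9, M10, M11} is all of U.
No 3 of the 9 sets cover everything (all 84 combinations miss at least one point), so 4 is optimal.

4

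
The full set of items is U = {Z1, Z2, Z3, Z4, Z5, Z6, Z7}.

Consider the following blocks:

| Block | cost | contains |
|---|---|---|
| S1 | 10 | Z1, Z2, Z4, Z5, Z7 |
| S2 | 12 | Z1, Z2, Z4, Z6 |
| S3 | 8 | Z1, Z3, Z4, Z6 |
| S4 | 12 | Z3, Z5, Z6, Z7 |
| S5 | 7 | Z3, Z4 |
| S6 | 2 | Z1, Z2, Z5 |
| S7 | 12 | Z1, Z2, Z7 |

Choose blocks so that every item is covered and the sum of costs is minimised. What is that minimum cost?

18

S1, S3 together cover every item (S1 ∪ S3 = {Z1, Z2, Z3, Z4, Z5, Z6, Z7}); total cost 10 + 8 = 18.
The greedy pick S6, S3, S1 costs 20; no covering selection beats 18.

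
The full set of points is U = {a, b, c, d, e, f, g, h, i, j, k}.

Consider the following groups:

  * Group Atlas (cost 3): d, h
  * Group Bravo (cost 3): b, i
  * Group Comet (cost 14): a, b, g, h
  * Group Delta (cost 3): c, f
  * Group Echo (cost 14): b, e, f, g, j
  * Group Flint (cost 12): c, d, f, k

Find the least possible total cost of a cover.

Bravo, Comet, Echo, Flint together cover every point (Bravo ∪ Comet ∪ Echo ∪ Flint = {a, b, c, d, e, f, g, h, i, j, k}); total cost 3 + 14 + 14 + 12 = 43.
The greedy pick Atlas, Bravo, Delta, Echo, Flint, Comet costs 49; no covering selection beats 43.

43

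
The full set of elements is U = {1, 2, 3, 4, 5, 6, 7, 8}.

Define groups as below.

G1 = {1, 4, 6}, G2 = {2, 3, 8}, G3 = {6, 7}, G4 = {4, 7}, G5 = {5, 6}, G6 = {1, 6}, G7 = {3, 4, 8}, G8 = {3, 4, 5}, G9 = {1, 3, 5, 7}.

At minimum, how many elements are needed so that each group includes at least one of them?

3

The 3 elements {3, 6, 7} hit every group.
The groups G2, G4, G5 are pairwise disjoint, so any hitting set needs a separate element for each — at least 3. Hence 3 is optimal.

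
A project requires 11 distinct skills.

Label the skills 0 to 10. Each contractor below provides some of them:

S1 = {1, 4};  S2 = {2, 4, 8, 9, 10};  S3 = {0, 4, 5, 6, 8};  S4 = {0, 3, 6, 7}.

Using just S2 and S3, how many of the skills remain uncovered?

3

Union of S2, S3 = {0, 2, 4, 5, 6, 8, 9, 10}.
Not covered: 1, 3, 7 — 3 skills.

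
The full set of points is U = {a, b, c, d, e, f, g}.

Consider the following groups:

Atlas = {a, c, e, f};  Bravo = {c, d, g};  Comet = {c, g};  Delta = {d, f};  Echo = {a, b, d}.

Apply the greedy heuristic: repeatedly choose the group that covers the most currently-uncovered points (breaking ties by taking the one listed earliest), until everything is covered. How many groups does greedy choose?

Greedy: pick Atlas (covers 4 new) → pick Bravo (covers 2 new) → pick Echo (covers 1 new). Total picks: 3.

3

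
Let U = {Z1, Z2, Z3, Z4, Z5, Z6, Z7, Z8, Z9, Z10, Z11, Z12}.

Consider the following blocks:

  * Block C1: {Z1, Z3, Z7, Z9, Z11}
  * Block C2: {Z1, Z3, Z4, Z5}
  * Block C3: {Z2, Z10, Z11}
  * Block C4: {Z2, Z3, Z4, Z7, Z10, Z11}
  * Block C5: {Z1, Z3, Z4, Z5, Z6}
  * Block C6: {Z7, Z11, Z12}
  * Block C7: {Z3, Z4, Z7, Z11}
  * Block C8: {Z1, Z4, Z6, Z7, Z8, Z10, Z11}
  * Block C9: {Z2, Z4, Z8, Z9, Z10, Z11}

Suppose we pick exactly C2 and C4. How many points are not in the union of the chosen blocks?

4

Union of C2, C4 = {Z1, Z2, Z3, Z4, Z5, Z7, Z10, Z11}.
Not covered: Z6, Z8, Z9, Z12 — 4 points.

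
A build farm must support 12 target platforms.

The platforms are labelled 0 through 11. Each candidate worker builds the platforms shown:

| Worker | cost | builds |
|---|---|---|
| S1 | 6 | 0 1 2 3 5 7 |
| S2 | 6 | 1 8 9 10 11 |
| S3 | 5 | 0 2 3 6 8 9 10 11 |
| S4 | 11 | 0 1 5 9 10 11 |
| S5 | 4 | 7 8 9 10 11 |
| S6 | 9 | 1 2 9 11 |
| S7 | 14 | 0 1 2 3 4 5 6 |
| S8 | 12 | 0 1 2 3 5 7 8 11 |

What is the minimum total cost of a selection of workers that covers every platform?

18

S5, S7 together cover every platform (S5 ∪ S7 = {0, 1, 2, 3, 4, 5, 6, 7, 8, 9, 10, 11}); total cost 4 + 14 = 18.
The greedy pick S3, S1, S7 costs 25; no covering selection beats 18.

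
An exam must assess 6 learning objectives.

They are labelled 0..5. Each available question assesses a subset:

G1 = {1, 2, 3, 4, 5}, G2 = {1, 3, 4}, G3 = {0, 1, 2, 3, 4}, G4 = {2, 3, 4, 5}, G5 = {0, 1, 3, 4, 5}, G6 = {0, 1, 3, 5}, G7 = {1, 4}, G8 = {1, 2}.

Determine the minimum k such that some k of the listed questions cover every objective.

2

Take {G3, G5}. Their union is {0, 1, 2, 3, 4, 5}, which is all 6 objectives.
No single question has all 6 objectives (the largest, G1, has 5), so 2 is optimal.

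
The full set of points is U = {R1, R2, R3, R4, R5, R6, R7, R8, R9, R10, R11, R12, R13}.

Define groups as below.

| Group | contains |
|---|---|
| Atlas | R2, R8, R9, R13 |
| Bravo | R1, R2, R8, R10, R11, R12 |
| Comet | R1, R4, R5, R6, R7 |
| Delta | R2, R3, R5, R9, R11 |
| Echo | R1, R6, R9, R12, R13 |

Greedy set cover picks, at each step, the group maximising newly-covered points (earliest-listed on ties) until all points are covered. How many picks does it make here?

Greedy: pick Bravo (covers 6 new) → pick Comet (covers 4 new) → pick Atlas (covers 2 new) → pick Delta (covers 1 new). Total picks: 4.

4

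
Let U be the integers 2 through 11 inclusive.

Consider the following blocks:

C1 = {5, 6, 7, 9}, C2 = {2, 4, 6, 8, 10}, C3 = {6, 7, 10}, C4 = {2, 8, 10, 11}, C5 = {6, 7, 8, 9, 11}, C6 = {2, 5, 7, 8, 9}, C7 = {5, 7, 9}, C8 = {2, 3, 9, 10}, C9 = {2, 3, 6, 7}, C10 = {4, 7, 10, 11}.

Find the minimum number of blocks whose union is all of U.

C6 and C9 and C10 together: C6 ∪ C9 ∪ C10 = {2, 3, 4, 5, 6, 7, 8, 9, 10, 11} — every point is covered.
No 2 of the 10 blocks cover everything (all 45 combinations miss at least one point), so 3 is optimal.

3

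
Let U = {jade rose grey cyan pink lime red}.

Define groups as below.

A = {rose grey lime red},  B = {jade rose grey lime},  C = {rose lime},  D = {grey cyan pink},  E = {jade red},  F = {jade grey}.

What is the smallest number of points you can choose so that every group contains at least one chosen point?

Take H = {jade, rose, cyan}. Each listed group contains at least one of these, so H is a hitting set of size 3.
The groups C, D, E are pairwise disjoint, so any hitting set needs a separate point for each — at least 3. Hence 3 is optimal.

3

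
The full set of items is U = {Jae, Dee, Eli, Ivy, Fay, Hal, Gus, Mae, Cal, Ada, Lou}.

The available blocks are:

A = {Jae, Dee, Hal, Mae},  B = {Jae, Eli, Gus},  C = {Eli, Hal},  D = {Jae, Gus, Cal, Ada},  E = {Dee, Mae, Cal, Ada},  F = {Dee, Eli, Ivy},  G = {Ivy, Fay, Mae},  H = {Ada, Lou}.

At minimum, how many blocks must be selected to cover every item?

A and B and D and G and H together: A ∪ B ∪ D ∪ G ∪ H = {Jae, Dee, Eli, Ivy, Fay, Hal, Gus, Mae, Cal, Ada, Lou} — every item is covered.
No 4 of the 8 blocks cover everything (all 70 combinations miss at least one item), so 5 is optimal.

5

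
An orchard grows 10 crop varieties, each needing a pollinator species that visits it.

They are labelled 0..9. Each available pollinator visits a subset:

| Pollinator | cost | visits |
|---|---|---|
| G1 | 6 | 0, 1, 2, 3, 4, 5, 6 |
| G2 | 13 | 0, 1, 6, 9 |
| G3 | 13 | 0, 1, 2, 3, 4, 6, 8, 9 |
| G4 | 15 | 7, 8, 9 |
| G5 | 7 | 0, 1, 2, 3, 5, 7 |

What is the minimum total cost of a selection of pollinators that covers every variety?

G3, G5 together cover every variety (G3 ∪ G5 = {0, 1, 2, 3, 4, 5, 6, 7, 8, 9}); total cost 13 + 7 = 20.
The greedy pick G1, G4 costs 21; no covering selection beats 20.

20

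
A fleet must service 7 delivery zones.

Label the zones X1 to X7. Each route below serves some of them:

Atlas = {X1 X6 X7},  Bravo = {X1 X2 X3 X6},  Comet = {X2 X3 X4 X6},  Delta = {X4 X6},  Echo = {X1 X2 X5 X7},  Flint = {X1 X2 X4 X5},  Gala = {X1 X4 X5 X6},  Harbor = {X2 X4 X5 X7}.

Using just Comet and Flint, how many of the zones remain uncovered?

1

Union of Comet, Flint = {X1, X2, X3, X4, X5, X6}.
Not covered: X7 — 1 zone.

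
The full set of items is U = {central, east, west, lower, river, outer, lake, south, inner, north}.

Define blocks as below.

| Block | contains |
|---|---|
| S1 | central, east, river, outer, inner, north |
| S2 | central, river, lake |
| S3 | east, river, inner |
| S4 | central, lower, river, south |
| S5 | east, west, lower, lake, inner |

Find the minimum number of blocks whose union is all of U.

3

S1 and S4 and S5 together: S1 ∪ S4 ∪ S5 = {central, east, west, lower, river, outer, lake, south, inner, north} — every item is covered.
Only S5 contains west, so S5 is forced; the remaining 5 items need at least 2 more blocks (each remaining block adds at most 4) — so at least 3 blocks are needed, and 3 is optimal.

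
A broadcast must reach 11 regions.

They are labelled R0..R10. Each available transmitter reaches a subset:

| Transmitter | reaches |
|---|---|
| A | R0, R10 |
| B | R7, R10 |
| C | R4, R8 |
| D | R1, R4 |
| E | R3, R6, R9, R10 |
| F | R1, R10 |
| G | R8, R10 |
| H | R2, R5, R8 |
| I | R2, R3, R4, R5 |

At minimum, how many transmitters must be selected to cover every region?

A and B and D and E and H together: A ∪ B ∪ D ∪ E ∪ H = {R0, R1, R2, R3, R4, R5, R6, R7, R8, R9, R10} — every region is covered.
No 4 of the 9 transmitters cover everything (all 126 combinations miss at least one region), so 5 is optimal.

5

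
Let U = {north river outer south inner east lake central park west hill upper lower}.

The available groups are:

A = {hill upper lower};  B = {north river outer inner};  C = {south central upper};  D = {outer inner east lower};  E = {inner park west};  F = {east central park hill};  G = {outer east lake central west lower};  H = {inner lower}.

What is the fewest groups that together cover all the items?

4

Take {B, C, F, G}. Their union is {north, river, outer, south, inner, east, lake, central, park, west, hill, upper, lower}, which is all 13 items.
Only G contains lake, so G is forced; the remaining 7 items need at least 3 more groups (each remaining group adds at most 3) — so at least 4 groups are needed, and 4 is optimal.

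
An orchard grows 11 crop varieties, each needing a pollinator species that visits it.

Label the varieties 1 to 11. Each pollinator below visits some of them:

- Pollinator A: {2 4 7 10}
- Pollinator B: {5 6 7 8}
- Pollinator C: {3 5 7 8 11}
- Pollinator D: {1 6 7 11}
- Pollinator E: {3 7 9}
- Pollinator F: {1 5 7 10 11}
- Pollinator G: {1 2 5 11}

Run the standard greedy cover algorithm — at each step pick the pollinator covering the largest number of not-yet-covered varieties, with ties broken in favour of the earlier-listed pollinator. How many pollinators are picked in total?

Greedy: pick C (covers 5 new) → pick A (covers 3 new) → pick D (covers 2 new) → pick E (covers 1 new). Total picks: 4.

4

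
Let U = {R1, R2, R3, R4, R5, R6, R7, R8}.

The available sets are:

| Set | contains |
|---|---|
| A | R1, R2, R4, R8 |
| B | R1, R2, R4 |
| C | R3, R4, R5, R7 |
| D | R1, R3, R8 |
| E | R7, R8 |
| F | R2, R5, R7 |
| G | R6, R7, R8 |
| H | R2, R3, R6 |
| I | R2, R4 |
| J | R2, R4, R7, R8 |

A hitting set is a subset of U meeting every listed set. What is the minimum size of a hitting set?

T = {R2, R3, R8} meets every set (each contains at least one member of T), and |T| = 3.
No choice of 2 items meets every set, so 3 is the minimum.

3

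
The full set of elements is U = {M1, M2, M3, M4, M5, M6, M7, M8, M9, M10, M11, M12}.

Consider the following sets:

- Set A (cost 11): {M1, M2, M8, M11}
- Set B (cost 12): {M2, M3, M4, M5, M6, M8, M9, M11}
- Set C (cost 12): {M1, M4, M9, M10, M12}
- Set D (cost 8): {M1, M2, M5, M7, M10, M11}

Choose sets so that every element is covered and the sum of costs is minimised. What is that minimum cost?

32

B, C, D together cover every element (B ∪ C ∪ D = {M1, M2, M3, M4, M5, M6, M7, M8, M9, M10, M11, M12}); total cost 12 + 12 + 8 = 32.
No covering selection has total cost below 32.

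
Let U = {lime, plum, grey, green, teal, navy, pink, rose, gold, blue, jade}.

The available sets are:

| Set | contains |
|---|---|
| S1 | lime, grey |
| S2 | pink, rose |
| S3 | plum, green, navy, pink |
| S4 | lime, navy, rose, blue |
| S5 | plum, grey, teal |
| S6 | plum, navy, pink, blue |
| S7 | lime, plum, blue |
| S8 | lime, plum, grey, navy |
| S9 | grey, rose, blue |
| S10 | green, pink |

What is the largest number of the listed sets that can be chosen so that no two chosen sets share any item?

S4, S5, S10 are pairwise disjoint (S4={lime,navy,rose,blue}; S5={plum,grey,teal}; S10={green,pink}).
Every remaining set overlaps one of these, and no 4 of the listed sets are pairwise disjoint, so 3 is the maximum.

3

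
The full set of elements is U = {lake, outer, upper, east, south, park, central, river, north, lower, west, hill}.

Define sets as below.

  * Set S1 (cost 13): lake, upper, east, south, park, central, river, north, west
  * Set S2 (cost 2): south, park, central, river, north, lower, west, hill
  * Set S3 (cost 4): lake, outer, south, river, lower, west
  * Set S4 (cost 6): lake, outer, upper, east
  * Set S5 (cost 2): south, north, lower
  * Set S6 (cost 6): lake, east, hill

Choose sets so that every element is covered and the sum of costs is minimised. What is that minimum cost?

S2, S4 together cover every element (S2 ∪ S4 = {lake, outer, upper, east, south, park, central, river, north, lower, west, hill}); total cost 2 + 6 = 8.
No covering selection has total cost below 8.

8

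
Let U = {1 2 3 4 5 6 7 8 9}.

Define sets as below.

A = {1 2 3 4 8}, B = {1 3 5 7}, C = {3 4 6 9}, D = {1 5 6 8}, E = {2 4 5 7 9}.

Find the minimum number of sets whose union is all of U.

3

Take {A, B, C}. Their union is {1, 2, 3, 4, 5, 6, 7, 8, 9}, which is all 9 items.
No 2 of the 5 sets cover everything (all 10 combinations miss at least one item), so 3 is optimal.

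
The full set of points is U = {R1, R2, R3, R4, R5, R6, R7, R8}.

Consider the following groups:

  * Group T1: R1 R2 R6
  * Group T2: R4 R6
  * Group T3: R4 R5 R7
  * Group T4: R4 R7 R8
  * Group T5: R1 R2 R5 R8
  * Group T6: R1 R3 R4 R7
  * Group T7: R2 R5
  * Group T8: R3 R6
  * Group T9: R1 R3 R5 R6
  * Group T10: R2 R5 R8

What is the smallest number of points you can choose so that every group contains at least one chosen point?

The 3 points {R2, R4, R6} hit every group.
The groups T4, T7, T8 are pairwise disjoint, so any hitting set needs a separate point for each — at least 3. Hence 3 is optimal.

3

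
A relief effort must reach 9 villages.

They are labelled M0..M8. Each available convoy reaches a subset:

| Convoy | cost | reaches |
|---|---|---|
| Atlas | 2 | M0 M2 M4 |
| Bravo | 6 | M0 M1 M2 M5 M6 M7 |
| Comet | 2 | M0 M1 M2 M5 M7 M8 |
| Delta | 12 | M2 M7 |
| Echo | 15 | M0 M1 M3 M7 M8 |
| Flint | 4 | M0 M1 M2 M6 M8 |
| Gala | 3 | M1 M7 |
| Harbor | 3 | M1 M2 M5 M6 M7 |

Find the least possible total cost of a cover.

20

Atlas, Echo, Harbor together cover every village (Atlas ∪ Echo ∪ Harbor = {M0, M1, M2, M3, M4, M5, M6, M7, M8}); total cost 2 + 15 + 3 = 20.
The greedy pick Comet, Atlas, Harbor, Echo costs 22; no covering selection beats 20.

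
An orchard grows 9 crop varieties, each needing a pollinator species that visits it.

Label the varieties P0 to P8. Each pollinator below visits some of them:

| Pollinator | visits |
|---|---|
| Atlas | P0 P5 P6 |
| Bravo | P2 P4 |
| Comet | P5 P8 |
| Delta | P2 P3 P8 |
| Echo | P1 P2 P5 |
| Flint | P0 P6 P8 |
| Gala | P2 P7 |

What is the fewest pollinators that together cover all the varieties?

Take {Bravo, Delta, Echo, Flint, Gala}. Their union is {P0, P1, P2, P3, P4, P5, P6, P7, P8}, which is all 9 varieties.
No 4 of the 7 pollinators cover everything (all 35 combinations miss at least one variety), so 5 is optimal.

5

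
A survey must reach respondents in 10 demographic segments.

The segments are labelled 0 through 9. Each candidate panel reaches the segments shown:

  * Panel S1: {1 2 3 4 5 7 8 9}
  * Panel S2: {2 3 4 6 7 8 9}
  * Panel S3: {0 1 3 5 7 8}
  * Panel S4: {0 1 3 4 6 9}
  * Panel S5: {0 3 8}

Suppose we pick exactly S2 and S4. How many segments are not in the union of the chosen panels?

Union of S2, S4 = {0, 1, 2, 3, 4, 6, 7, 8, 9}.
Not covered: 5 — 1 segment.

1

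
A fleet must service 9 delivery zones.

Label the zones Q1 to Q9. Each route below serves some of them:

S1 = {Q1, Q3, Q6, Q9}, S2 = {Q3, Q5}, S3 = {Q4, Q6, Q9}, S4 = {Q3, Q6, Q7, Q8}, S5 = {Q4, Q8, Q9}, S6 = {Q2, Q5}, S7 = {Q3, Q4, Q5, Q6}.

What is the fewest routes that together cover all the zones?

Take {S1, S4, S5, S6}. Their union is {Q1, Q2, Q3, Q4, Q5, Q6, Q7, Q8, Q9}, which is all 9 zones.
Only S1 contains Q1, so S1 is forced; the remaining 5 zones need at least 3 more routes (each remaining route adds at most 2) — so at least 4 routes are needed, and 4 is optimal.

4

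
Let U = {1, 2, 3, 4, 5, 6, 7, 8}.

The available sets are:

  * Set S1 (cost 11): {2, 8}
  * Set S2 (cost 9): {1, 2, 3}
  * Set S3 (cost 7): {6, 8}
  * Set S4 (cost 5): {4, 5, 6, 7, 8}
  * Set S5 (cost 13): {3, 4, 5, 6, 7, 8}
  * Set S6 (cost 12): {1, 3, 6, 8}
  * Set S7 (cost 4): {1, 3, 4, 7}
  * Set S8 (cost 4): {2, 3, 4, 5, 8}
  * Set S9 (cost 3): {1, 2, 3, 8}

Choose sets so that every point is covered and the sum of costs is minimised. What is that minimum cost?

8

S4, S9 together cover every point (S4 ∪ S9 = {1, 2, 3, 4, 5, 6, 7, 8}); total cost 5 + 3 = 8.
No covering selection has total cost below 8.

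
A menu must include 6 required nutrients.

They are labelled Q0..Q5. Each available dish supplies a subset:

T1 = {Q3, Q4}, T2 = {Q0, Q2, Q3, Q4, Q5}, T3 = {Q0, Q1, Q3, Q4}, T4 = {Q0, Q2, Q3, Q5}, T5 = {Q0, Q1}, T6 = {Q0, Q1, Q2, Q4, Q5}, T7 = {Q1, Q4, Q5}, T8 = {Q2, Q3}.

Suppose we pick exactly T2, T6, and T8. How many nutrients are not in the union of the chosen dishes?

Union of T2, T6, T8 = {Q0, Q1, Q2, Q3, Q4, Q5} — that's every nutrient, so 0 are uncovered.

0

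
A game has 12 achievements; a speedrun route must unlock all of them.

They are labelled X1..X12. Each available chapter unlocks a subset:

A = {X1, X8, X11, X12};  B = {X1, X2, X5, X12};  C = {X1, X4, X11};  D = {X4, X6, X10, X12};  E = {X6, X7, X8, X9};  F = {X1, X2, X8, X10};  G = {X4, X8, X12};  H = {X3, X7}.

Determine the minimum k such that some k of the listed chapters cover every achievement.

5

Take {A, B, D, E, H}. Their union is {X1, X2, X3, X4, X5, X6, X7, X8, X9, X10, X11, X12}, which is all 12 achievements.
No 4 of the 8 chapters cover everything (all 70 combinations miss at least one achievement), so 5 is optimal.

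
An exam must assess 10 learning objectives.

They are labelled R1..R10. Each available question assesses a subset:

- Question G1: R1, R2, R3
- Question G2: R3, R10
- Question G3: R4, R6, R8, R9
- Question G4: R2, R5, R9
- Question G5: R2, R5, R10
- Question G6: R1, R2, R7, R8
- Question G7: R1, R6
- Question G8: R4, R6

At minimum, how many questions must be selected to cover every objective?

Take {G1, G3, G5, G6}. Their union is {R1, R2, R3, R4, R5, R6, R7, R8, R9, R10}, which is all 10 objectives.
No 3 of the 8 questions cover everything (all 56 combinations miss at least one objective), so 4 is optimal.

4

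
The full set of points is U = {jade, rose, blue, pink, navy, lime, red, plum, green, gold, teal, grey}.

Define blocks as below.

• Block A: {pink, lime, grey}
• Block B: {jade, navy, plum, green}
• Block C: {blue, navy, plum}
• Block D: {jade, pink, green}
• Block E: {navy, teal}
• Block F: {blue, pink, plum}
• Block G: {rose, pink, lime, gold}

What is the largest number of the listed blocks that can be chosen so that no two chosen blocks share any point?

D, E are pairwise disjoint (D={jade,pink,green}; E={navy,teal}).
Every remaining block overlaps one of these, and no 3 of the listed blocks are pairwise disjoint, so 2 is the maximum.

2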